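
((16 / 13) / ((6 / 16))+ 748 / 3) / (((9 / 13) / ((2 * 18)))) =13136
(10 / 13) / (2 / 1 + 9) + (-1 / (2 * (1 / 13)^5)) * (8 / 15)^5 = -8010.81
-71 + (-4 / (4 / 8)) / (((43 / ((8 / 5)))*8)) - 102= -37203 / 215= -173.04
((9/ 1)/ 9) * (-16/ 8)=-2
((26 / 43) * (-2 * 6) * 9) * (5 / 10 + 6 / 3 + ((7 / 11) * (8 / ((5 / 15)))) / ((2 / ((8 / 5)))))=-2273076 / 2365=-961.13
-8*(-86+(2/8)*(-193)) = 1074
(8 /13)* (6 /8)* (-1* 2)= -0.92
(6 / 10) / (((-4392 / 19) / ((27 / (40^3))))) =-171 / 156160000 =-0.00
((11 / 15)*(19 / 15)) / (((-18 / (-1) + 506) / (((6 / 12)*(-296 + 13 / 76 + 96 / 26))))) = -3174941 / 12261600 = -0.26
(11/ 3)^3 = 1331/ 27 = 49.30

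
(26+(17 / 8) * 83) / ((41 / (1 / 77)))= 1619 / 25256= 0.06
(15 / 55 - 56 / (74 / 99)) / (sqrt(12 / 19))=-10127 * sqrt(57) / 814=-93.93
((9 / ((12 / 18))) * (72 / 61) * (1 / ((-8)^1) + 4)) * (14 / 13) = 52731 / 793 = 66.50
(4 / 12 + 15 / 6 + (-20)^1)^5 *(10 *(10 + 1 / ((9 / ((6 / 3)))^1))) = -152396568.98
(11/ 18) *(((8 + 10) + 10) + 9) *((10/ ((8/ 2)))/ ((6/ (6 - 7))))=-2035/ 216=-9.42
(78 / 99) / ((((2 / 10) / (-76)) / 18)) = -59280 / 11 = -5389.09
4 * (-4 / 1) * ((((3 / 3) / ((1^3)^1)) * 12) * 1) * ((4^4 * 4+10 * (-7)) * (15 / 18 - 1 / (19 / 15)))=-152640 / 19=-8033.68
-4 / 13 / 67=-4 / 871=-0.00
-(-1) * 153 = 153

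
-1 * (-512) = 512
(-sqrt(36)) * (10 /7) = -60 /7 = -8.57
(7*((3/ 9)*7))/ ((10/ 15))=49/ 2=24.50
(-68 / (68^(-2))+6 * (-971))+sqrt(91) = -320258+sqrt(91) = -320248.46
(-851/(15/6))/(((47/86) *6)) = -73186/705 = -103.81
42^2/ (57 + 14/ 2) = 441/ 16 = 27.56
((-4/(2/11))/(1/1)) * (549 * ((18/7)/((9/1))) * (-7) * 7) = 169092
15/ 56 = 0.27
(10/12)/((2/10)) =25/6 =4.17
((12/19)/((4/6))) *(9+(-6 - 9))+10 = 82/19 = 4.32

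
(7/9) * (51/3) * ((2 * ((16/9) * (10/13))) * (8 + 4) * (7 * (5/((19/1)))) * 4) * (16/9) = 341196800/60021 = 5684.62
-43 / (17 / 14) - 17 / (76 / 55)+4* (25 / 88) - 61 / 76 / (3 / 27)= -382315 / 7106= -53.80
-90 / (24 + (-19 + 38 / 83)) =-2490 / 151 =-16.49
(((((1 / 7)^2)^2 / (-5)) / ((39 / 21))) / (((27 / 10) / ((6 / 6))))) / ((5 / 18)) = -4 / 66885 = -0.00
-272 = -272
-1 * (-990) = 990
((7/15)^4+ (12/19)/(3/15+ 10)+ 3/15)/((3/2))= 0.21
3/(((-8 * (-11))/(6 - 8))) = -3/44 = -0.07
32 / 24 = 4 / 3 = 1.33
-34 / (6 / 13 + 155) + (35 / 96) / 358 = -15119921 / 69457728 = -0.22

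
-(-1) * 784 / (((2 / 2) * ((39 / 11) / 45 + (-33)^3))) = -16170 / 741199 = -0.02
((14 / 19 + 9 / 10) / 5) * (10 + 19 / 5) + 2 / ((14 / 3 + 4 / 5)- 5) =292713 / 33250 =8.80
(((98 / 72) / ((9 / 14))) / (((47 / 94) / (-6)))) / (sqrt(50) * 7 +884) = -303212 / 10516581 +12005 * sqrt(2) / 10516581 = -0.03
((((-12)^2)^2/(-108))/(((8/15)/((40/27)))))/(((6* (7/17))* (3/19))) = -1367.20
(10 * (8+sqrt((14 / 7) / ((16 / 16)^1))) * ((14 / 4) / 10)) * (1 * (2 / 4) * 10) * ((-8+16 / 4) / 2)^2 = 70 * sqrt(2)+560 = 658.99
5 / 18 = 0.28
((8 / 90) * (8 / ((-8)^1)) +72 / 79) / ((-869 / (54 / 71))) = -17544 / 24371105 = -0.00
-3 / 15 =-1 / 5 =-0.20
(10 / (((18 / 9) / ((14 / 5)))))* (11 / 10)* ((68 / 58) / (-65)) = -2618 / 9425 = -0.28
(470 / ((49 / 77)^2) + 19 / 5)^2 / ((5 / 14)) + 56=162772898922 / 42875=3796452.45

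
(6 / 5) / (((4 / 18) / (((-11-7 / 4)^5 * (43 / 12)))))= -133524772137 / 20480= -6519764.26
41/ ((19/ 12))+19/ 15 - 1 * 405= -107684/ 285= -377.84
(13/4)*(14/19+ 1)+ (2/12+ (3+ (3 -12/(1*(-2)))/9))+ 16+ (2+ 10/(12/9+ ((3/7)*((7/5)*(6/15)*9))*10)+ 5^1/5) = 143371/4902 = 29.25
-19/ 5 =-3.80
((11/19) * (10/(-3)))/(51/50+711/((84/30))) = -875/115596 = -0.01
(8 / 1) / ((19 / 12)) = 5.05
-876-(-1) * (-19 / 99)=-86743 / 99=-876.19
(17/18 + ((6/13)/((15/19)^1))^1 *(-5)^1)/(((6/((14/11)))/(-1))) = 3241/7722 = 0.42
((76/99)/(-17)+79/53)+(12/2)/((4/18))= 2537302/89199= 28.45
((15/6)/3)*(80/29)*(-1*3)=-200/29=-6.90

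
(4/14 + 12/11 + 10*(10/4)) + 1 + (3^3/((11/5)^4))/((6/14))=3081373/102487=30.07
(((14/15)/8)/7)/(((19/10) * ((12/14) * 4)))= 7/2736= 0.00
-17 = -17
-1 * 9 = -9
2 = 2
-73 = -73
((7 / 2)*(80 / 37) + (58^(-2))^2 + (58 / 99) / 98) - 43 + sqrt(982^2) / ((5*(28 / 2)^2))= -349608131690621 / 10155819587760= -34.42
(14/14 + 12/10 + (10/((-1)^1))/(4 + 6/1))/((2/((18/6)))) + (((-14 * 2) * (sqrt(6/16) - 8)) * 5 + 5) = 5634/5 - 35 * sqrt(6) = 1041.07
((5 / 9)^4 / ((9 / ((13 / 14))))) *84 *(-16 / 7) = -1.89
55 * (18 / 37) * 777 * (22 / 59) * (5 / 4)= 571725 / 59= 9690.25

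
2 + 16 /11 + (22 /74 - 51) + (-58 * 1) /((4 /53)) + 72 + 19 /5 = -3011589 /4070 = -739.95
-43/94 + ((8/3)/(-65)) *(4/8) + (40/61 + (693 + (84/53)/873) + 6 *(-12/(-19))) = 25373814106177/36405940090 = 696.97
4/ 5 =0.80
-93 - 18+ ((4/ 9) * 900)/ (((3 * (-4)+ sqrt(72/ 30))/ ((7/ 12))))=-23147/ 177 - 350 * sqrt(15)/ 531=-133.33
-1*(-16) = 16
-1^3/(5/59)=-59/5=-11.80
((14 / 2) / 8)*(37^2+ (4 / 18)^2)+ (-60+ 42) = 764587 / 648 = 1179.92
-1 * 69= -69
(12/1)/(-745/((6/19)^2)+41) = -432/267469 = -0.00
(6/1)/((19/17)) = 102/19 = 5.37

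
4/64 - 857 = -13711/16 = -856.94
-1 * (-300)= 300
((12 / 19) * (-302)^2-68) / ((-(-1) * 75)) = 1093156 / 1425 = 767.13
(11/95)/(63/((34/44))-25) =187/91295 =0.00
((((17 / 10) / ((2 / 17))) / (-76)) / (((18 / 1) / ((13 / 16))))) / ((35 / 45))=-3757 / 340480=-0.01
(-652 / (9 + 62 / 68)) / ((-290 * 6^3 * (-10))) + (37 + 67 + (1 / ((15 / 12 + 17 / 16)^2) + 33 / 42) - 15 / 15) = 103.97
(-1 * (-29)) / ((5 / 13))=377 / 5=75.40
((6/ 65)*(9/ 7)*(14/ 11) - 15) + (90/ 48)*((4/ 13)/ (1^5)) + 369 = 507261/ 1430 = 354.73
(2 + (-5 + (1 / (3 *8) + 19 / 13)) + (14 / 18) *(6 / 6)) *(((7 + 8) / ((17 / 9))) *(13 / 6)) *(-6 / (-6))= -3365 / 272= -12.37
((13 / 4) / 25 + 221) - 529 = -30787 / 100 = -307.87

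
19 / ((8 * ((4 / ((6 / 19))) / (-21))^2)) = 3969 / 608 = 6.53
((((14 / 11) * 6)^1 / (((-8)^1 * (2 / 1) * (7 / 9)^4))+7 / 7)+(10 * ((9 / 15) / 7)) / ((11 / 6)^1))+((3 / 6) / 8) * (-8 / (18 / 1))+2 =72517 / 33957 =2.14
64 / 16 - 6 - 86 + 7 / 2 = -169 / 2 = -84.50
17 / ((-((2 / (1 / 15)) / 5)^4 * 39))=-17 / 50544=-0.00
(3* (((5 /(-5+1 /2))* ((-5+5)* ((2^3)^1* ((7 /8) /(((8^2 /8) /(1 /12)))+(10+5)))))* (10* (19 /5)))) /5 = 0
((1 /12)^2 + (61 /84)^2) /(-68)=-1885 /239904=-0.01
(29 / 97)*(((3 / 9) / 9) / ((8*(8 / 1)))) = 29 / 167616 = 0.00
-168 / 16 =-21 / 2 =-10.50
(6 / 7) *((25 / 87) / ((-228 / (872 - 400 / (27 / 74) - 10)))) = 79075 / 312417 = 0.25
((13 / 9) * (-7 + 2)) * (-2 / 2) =65 / 9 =7.22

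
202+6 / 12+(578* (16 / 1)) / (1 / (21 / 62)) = 206763 / 62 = 3334.89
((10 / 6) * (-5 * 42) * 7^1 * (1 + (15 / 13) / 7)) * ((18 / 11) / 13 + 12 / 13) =-2993.54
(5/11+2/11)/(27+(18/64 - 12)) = 0.04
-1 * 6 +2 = -4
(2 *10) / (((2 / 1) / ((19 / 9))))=190 / 9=21.11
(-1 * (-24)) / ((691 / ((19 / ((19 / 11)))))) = 264 / 691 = 0.38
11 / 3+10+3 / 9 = 14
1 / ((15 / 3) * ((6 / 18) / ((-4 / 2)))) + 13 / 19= -49 / 95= -0.52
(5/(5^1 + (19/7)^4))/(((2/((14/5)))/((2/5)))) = 16807/355815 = 0.05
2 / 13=0.15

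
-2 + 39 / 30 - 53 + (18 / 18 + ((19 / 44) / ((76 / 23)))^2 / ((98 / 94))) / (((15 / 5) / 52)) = -36.08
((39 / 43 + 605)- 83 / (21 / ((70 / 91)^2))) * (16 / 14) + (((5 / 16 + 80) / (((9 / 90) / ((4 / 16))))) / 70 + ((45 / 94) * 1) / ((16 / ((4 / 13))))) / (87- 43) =689.86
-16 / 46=-8 / 23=-0.35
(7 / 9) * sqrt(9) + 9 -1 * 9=7 / 3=2.33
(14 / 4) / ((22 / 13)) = 91 / 44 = 2.07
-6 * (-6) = 36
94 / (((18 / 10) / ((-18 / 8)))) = -117.50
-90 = -90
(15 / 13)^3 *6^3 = 729000 / 2197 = 331.82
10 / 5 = 2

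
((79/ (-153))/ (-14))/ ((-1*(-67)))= 0.00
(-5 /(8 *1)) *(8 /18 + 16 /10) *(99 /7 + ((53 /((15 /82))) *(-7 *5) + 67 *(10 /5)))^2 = -1012783946927 /7938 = -127586791.00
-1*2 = -2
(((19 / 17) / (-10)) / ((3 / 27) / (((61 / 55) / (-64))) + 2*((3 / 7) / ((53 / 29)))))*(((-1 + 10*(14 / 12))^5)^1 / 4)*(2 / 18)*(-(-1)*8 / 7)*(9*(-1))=-1030574047232 / 1388927115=-741.99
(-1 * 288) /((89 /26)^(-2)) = -570312 /169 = -3374.63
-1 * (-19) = 19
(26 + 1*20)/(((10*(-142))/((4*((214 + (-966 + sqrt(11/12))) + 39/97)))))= 670726/6887 - 23*sqrt(33)/1065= 97.27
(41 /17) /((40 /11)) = 451 /680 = 0.66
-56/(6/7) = -196/3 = -65.33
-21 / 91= -3 / 13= -0.23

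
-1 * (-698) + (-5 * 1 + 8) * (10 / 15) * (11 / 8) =2803 / 4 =700.75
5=5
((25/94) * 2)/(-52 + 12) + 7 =2627/376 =6.99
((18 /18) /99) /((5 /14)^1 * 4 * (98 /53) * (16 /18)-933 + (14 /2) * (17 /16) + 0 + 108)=-848 /68438887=-0.00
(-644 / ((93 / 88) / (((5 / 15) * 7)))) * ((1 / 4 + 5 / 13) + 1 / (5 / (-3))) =-49.22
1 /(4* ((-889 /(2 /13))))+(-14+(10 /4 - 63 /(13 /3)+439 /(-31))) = -14402260 /358267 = -40.20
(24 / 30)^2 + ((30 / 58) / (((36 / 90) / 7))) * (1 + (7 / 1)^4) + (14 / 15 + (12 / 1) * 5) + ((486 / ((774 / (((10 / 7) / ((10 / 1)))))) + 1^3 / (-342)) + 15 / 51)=27664294489361 / 1268760150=21804.20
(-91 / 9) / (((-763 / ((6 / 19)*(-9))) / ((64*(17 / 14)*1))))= -42432 / 14497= -2.93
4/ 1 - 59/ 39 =97/ 39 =2.49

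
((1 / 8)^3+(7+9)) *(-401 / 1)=-3285393 / 512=-6416.78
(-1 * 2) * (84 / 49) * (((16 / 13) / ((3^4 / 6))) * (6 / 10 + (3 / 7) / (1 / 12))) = -17152 / 9555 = -1.80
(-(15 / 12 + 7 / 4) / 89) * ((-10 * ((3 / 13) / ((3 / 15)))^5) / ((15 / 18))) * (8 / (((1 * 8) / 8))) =218700000 / 33045077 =6.62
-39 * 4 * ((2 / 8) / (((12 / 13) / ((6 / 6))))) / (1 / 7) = -1183 / 4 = -295.75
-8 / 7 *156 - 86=-1850 / 7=-264.29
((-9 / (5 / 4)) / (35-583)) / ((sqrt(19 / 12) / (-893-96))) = -17802*sqrt(57) / 13015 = -10.33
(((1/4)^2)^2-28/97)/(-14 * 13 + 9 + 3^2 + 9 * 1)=7071/3848960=0.00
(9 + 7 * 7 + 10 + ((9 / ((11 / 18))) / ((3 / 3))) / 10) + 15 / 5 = 3986 / 55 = 72.47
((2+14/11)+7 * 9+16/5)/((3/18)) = 22926/55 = 416.84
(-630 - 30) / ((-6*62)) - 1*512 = -15817 / 31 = -510.23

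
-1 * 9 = -9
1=1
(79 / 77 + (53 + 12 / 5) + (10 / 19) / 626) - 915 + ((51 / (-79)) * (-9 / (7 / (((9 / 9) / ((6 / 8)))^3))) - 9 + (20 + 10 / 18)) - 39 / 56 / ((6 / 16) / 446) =-389146703326 / 232557435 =-1673.34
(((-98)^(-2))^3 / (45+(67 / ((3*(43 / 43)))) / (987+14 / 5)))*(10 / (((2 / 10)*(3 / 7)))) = 101 / 34527191806912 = 0.00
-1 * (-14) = 14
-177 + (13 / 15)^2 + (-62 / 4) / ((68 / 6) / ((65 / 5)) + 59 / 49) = -327959929 / 1785150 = -183.72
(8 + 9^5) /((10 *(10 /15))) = 177171 /20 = 8858.55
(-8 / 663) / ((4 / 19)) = -38 / 663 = -0.06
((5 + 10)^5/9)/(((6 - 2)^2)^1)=84375/16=5273.44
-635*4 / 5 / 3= -508 / 3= -169.33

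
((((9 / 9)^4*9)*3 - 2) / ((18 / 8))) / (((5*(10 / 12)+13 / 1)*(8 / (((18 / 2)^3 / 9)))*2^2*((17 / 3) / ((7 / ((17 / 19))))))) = 269325 / 119068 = 2.26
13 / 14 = 0.93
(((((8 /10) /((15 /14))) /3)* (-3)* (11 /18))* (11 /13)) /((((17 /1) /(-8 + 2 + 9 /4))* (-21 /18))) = -242 /3315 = -0.07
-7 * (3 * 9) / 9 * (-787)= 16527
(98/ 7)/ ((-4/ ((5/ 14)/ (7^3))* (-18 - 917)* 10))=1/ 2565640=0.00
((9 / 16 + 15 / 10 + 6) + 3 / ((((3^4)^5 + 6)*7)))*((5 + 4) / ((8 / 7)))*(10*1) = 47228494793535 / 74384734016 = 634.92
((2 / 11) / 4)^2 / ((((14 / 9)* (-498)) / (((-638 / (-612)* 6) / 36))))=-0.00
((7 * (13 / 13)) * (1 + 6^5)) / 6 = 54439 / 6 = 9073.17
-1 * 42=-42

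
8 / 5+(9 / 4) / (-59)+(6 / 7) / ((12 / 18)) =23521 / 8260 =2.85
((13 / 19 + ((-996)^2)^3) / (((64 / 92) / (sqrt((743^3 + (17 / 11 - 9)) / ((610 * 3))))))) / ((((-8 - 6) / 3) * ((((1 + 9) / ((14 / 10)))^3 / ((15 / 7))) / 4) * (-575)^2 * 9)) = -129839750269903392859 * sqrt(403664330806) / 73306750000000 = -1125314444147.13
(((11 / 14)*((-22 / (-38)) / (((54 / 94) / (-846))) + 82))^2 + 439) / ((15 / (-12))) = -233727007852 / 796005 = -293625.05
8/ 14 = 4/ 7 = 0.57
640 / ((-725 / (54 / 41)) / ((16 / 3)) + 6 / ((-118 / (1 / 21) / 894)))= -76124160 / 12533897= -6.07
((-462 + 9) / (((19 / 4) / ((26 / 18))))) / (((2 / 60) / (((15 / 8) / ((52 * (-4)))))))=37.25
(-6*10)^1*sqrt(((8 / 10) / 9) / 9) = -8*sqrt(5) / 3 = -5.96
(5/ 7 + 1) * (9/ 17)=108/ 119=0.91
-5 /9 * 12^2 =-80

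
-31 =-31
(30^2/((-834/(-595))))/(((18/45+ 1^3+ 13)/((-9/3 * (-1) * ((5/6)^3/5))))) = 1859375/120096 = 15.48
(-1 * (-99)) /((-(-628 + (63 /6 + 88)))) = 0.19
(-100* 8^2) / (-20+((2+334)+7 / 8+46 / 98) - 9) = -2508800 / 120871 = -20.76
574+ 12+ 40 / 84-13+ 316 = 18679 / 21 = 889.48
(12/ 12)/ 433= 1/ 433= 0.00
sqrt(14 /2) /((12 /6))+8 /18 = 1.77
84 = 84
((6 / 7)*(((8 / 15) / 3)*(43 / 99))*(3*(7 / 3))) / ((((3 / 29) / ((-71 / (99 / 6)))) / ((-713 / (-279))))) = -65163232 / 1323135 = -49.25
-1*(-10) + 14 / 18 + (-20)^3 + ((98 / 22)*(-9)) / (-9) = -790492 / 99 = -7984.77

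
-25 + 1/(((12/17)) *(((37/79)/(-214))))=-149251/222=-672.30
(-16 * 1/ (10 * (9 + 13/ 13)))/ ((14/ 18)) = -36/ 175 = -0.21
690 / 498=115 / 83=1.39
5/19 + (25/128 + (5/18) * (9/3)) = 9425/7296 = 1.29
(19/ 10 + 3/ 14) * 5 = 74/ 7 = 10.57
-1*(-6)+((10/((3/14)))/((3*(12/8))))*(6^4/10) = 1350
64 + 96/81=1760/27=65.19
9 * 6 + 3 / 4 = 219 / 4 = 54.75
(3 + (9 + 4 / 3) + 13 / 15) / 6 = 71 / 30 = 2.37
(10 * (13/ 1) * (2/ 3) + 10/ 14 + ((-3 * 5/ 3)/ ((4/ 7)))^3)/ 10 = -156587/ 2688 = -58.25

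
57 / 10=5.70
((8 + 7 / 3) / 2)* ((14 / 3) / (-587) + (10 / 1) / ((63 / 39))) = 31.94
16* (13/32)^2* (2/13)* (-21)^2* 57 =326781/32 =10211.91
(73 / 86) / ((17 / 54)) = 1971 / 731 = 2.70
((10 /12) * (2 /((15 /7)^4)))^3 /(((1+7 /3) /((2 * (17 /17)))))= 0.00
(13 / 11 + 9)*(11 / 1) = 112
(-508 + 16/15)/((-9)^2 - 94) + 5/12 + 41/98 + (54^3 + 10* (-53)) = 1999846593/12740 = 156973.83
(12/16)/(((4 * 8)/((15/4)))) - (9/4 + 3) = -2643/512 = -5.16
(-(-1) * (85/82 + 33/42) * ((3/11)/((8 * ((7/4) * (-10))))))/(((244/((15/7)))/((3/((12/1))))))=-4707/603921472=-0.00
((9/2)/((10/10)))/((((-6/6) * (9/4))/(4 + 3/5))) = -46/5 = -9.20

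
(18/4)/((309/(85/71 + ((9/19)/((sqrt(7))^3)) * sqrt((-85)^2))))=255/14626 + 2295 * sqrt(7)/191786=0.05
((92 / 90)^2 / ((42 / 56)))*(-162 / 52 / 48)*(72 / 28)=-529 / 2275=-0.23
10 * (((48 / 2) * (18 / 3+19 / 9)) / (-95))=-1168 / 57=-20.49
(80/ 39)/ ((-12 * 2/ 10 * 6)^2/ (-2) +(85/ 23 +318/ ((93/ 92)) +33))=356500/ 43030689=0.01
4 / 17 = 0.24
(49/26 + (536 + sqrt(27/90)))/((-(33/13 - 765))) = 13 * sqrt(30)/99120 + 13985/19824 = 0.71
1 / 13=0.08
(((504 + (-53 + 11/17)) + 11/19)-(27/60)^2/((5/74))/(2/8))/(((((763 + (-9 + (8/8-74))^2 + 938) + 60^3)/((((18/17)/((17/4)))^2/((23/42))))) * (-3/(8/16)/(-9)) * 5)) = 5805045265824/87031665598328125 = 0.00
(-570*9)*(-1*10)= 51300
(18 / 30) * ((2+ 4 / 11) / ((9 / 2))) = 52 / 165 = 0.32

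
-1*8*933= -7464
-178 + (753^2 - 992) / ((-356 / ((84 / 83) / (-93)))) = -36799347 / 228997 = -160.70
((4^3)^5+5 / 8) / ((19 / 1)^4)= 8589934597 / 1042568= 8239.21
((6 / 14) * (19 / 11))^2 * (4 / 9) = 1444 / 5929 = 0.24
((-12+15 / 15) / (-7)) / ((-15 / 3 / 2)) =-22 / 35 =-0.63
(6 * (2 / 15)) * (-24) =-96 / 5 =-19.20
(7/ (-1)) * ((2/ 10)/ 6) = -7/ 30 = -0.23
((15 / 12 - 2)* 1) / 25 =-3 / 100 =-0.03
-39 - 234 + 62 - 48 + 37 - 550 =-772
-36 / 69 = -12 / 23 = -0.52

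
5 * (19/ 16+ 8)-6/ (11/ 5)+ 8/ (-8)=42.21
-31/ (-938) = 31/ 938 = 0.03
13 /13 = 1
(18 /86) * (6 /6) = 9 /43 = 0.21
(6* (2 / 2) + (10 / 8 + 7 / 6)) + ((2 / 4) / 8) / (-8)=3229 / 384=8.41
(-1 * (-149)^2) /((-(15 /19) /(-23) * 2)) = -9701837 /30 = -323394.57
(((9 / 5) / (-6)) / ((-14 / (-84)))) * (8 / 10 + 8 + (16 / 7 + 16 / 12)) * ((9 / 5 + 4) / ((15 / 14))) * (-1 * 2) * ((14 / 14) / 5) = 151264 / 3125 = 48.40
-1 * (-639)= 639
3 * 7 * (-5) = -105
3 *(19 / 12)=19 / 4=4.75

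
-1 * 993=-993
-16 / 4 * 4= -16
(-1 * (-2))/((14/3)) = 3/7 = 0.43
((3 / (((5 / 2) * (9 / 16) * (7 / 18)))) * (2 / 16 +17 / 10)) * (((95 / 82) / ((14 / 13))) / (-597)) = -36062 / 1998955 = -0.02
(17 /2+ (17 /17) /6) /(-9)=-26 /27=-0.96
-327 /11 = -29.73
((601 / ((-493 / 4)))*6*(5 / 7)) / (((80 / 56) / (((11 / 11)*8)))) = -57696 / 493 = -117.03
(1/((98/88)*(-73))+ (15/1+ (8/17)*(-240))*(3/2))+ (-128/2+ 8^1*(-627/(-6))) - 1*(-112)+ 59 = 96817163/121618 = 796.08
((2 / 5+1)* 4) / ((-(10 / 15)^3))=-189 / 10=-18.90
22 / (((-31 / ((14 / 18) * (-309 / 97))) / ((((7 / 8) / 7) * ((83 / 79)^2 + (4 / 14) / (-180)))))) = 0.24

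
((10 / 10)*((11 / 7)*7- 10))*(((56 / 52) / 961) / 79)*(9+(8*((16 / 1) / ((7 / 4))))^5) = 5412980344630 / 182281519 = 29695.72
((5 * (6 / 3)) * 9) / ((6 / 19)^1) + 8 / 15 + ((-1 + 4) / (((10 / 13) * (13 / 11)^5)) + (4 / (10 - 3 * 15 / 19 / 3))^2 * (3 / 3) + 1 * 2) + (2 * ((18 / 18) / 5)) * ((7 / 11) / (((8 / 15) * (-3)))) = 33396700440977 / 115457842500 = 289.25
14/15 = 0.93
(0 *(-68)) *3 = 0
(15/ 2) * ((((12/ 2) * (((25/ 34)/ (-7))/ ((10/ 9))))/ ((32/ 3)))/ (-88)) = 6075/ 1340416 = 0.00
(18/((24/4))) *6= 18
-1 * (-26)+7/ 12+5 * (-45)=-2381/ 12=-198.42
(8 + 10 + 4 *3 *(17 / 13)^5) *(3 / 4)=35582337 / 742586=47.92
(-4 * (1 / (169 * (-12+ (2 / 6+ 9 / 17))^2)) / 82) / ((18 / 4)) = -289 / 558865424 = -0.00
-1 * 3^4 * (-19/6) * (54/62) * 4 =27702/31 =893.61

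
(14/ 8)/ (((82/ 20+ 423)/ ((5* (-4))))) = -350/ 4271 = -0.08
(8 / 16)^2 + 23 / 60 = 19 / 30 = 0.63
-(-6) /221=6 /221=0.03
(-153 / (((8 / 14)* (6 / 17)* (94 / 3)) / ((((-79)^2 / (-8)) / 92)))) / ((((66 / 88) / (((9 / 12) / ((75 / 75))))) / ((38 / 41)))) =2158967853 / 11346176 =190.28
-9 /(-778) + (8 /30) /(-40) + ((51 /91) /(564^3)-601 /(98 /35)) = -11359352660880467 /52923317428800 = -214.64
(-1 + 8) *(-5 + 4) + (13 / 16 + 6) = -3 / 16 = -0.19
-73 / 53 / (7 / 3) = -219 / 371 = -0.59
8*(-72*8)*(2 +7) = -41472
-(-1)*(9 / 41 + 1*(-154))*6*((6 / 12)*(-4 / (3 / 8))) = 201760 / 41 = 4920.98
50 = 50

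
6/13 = 0.46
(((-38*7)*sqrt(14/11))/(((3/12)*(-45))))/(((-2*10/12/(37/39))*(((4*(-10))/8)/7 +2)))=-275576*sqrt(154)/289575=-11.81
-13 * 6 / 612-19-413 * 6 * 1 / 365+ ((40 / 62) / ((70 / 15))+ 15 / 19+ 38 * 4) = 19496133697 / 153499290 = 127.01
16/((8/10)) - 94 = -74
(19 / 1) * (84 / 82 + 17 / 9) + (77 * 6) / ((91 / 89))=2433031 / 4797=507.20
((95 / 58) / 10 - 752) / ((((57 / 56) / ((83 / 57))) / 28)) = -945854056 / 31407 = -30116.03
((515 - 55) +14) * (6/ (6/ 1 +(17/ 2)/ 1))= 5688/ 29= 196.14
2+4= 6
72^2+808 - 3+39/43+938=297900/43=6927.91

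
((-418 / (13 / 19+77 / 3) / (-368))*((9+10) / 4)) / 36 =75449 / 13265664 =0.01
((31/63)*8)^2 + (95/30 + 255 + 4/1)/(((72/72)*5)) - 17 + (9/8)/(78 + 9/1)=234540659/4604040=50.94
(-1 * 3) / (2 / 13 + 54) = -39 / 704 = -0.06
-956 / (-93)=956 / 93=10.28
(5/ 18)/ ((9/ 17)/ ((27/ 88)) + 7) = 17/ 534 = 0.03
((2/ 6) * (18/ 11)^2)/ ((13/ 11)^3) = 1188/ 2197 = 0.54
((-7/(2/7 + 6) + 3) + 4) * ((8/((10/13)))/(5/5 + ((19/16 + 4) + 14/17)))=915824/104885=8.73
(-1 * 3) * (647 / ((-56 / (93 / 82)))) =180513 / 4592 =39.31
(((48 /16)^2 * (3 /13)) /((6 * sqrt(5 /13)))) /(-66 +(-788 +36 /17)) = -153 * sqrt(65) /1882660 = -0.00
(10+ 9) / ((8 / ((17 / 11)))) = 3.67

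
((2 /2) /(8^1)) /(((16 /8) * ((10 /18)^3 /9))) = 6561 /2000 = 3.28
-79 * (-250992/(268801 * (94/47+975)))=19828368/262618577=0.08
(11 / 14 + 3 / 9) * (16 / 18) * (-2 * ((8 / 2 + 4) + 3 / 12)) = -1034 / 63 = -16.41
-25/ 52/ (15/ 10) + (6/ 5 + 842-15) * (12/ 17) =3873851/ 6630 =584.29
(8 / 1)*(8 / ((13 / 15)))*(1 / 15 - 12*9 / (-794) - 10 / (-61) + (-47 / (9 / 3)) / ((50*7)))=261894112 / 11018735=23.77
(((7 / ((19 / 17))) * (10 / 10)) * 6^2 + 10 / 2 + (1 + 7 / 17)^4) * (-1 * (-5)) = 1172.23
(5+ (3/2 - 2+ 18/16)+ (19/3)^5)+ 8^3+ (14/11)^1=228992821/21384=10708.61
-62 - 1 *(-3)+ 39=-20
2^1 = 2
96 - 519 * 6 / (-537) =18222 / 179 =101.80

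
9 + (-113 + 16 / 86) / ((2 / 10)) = -555.07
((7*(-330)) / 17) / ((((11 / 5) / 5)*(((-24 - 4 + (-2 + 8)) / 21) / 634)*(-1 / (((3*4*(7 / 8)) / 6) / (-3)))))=40774125 / 374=109021.72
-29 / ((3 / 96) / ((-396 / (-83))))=-367488 / 83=-4427.57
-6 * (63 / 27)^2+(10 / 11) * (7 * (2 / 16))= -4207 / 132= -31.87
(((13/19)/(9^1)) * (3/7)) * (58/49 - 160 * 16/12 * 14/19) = -5.08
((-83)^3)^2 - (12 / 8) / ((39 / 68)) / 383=1627836119004217 / 4979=326940373368.99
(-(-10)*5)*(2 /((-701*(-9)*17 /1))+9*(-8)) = -386110700 /107253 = -3600.00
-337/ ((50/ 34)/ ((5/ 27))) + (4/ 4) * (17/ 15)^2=-27778/ 675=-41.15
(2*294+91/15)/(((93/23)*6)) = 204953/8370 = 24.49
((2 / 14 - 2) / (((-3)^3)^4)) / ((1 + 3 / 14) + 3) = -26 / 31355019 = -0.00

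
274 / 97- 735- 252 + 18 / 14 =-667382 / 679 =-982.89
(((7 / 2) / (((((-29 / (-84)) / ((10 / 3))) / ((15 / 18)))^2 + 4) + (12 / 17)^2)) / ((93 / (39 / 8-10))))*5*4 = -50802587500 / 59444432013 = -0.85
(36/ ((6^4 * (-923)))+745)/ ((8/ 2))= 24754859/ 132912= 186.25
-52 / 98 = -26 / 49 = -0.53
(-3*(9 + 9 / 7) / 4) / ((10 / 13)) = -10.03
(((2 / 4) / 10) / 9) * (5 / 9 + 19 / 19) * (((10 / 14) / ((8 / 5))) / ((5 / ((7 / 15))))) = 7 / 19440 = 0.00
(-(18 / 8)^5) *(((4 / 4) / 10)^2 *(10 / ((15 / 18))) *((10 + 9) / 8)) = -3365793 / 204800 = -16.43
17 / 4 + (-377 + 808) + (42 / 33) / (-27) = 517021 / 1188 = 435.20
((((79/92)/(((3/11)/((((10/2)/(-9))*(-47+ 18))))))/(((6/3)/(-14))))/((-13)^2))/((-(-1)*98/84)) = -126005/69966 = -1.80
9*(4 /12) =3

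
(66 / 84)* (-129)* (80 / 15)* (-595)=321640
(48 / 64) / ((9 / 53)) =53 / 12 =4.42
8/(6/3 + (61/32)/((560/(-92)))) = 35840/7557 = 4.74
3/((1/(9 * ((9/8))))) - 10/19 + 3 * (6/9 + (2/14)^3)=1660919/52136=31.86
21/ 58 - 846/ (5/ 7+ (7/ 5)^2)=-119126/ 377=-315.98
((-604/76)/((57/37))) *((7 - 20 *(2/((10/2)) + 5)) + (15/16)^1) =8944787/17328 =516.20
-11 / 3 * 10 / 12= -3.06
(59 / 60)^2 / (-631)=-3481 / 2271600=-0.00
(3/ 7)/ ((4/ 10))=15/ 14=1.07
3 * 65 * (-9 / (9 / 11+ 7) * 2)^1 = -19305 / 43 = -448.95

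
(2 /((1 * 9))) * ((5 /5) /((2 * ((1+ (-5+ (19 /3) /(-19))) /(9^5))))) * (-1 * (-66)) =-1299078 /13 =-99929.08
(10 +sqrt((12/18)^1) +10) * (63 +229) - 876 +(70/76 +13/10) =292 * sqrt(6)/3 +471791/95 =5204.64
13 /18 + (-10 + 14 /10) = -709 /90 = -7.88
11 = 11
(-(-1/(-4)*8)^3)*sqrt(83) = -8*sqrt(83) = -72.88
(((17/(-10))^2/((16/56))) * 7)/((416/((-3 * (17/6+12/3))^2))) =23804641/332800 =71.53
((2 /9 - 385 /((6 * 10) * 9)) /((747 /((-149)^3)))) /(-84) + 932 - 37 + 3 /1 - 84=5340980879 /6776784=788.13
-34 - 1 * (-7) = -27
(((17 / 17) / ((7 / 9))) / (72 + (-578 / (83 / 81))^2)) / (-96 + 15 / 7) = -6889 / 160046742636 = -0.00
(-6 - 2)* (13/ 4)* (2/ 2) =-26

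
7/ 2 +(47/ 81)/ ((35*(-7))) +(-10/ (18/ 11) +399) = 15732581/ 39690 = 396.39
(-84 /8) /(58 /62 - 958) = 651 /59338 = 0.01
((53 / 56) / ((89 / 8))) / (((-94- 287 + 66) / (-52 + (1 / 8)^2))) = 58777 / 4186560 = 0.01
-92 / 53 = -1.74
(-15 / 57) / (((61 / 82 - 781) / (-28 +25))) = -410 / 405213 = -0.00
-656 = -656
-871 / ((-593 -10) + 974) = -871 / 371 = -2.35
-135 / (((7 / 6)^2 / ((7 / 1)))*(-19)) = 4860 / 133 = 36.54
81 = 81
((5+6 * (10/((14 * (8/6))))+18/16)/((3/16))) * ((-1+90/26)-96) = -1271936/273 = -4659.11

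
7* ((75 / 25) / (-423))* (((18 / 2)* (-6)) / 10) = 63 / 235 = 0.27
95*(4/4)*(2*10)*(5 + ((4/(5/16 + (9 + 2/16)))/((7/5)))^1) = 10649500/1057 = 10075.21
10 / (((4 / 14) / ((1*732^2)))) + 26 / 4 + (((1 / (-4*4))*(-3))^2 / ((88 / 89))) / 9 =422486654041 / 22528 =18753846.50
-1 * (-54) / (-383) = -54 / 383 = -0.14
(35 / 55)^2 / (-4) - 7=-7.10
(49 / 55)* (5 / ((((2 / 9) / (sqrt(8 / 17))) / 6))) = 2646* sqrt(34) / 187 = 82.51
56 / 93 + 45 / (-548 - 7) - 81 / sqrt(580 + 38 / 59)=-2.84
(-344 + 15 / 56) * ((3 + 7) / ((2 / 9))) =-866205 / 56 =-15467.95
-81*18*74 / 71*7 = -755244 / 71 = -10637.24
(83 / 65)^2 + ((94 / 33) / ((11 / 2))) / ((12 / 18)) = 1230719 / 511225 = 2.41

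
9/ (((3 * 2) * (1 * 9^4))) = 1/ 4374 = 0.00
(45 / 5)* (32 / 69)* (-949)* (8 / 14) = -364416 / 161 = -2263.45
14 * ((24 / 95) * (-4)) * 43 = -57792 / 95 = -608.34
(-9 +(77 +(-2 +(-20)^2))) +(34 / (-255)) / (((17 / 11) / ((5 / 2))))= 23755 / 51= 465.78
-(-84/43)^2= -7056/1849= -3.82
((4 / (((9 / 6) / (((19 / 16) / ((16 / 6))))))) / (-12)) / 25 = -19 / 4800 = -0.00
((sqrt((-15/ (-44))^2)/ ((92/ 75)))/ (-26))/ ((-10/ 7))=1575/ 210496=0.01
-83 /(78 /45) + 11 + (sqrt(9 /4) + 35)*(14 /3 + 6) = 27491 /78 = 352.45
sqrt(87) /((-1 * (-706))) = sqrt(87) /706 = 0.01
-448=-448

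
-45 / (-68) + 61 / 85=469 / 340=1.38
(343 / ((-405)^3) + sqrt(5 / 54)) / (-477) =343 / 31687169625 - sqrt(30) / 8586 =-0.00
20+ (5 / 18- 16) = 77 / 18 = 4.28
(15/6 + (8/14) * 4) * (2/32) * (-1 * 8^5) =-68608/7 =-9801.14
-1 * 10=-10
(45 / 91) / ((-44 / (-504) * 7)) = 810 / 1001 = 0.81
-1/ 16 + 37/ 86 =253/ 688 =0.37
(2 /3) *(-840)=-560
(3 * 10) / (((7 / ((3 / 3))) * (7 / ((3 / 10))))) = 9 / 49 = 0.18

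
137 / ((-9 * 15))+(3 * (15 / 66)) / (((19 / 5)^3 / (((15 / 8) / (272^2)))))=-12235781447797 / 12057160642560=-1.01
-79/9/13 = -79/117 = -0.68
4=4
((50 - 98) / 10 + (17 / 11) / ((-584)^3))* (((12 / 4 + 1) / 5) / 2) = -52582649941 / 27386796800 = -1.92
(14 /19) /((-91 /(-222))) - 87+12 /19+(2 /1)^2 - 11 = -22618 /247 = -91.57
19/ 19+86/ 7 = 93/ 7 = 13.29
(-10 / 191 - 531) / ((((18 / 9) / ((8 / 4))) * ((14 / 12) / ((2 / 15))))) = -405724 / 6685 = -60.69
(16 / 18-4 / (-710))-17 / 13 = -17161 / 41535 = -0.41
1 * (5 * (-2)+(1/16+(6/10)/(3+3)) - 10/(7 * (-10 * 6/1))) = -16487/1680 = -9.81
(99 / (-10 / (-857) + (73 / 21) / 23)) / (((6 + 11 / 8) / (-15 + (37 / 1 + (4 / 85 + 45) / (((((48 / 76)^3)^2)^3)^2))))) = 63010713538343711941181353455746033226952971938151678143 / 1109031661078511239022001312876456503924490240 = 56815973564.78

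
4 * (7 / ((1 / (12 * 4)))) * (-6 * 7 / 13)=-56448 / 13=-4342.15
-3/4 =-0.75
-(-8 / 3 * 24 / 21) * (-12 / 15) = -2.44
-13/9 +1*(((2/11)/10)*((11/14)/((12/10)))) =-361/252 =-1.43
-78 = -78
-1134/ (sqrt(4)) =-567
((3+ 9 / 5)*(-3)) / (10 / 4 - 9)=144 / 65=2.22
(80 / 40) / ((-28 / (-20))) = 10 / 7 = 1.43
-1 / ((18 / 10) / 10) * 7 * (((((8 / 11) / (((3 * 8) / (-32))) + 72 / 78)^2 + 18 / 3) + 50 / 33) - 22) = 932892100 / 1656369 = 563.22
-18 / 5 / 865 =-18 / 4325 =-0.00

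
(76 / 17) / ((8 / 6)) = 3.35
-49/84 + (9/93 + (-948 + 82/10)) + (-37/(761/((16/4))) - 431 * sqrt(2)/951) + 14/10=-1329231649/1415460 - 431 * sqrt(2)/951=-939.72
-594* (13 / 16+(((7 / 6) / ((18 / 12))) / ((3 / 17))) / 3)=-32527 / 24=-1355.29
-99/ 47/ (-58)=0.04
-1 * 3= -3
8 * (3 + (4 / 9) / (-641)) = 138424 / 5769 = 23.99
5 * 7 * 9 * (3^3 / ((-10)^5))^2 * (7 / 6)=107163 / 4000000000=0.00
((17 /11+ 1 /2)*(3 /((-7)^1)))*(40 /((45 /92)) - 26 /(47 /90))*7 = -101490 /517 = -196.31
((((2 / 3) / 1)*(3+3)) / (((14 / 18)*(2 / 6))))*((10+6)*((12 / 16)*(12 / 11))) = 15552 / 77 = 201.97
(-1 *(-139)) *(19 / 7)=2641 / 7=377.29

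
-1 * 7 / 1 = -7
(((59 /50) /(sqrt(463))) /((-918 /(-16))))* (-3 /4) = -0.00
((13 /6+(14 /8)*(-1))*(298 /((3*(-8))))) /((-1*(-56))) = -745 /8064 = -0.09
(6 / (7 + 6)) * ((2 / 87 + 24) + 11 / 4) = 9317 / 754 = 12.36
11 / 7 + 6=7.57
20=20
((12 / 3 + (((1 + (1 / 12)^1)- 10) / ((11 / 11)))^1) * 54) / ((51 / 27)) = -140.56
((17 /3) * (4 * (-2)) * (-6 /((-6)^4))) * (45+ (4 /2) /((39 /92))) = 32963 /3159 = 10.43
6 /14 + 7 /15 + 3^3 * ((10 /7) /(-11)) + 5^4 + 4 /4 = 720014 /1155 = 623.39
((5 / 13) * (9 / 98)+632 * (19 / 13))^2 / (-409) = -1384926495241 / 663838084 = -2086.24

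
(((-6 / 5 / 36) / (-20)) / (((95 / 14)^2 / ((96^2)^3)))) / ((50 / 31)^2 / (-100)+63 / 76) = 24572854372663296 / 696385625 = 35286274.57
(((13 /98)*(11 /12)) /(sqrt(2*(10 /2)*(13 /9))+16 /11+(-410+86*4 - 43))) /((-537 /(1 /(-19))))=-20449 /184297986152 - 1331*sqrt(130) /3870257709192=-0.00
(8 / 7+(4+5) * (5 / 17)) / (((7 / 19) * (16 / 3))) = 1.93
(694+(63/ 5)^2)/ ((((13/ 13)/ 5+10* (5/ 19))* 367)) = 0.82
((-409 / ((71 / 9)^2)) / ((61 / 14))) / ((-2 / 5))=1159515 / 307501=3.77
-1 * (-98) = 98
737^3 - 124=400315429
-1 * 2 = -2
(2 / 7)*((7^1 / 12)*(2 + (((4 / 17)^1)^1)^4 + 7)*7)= 5263615 / 501126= 10.50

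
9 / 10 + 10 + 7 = 179 / 10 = 17.90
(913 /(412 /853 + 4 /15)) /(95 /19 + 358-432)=-353995 /20056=-17.65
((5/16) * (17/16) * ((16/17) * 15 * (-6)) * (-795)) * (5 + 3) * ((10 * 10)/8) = 4471875/2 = 2235937.50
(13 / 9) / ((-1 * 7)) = -13 / 63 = -0.21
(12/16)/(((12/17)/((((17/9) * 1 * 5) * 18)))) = 1445/8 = 180.62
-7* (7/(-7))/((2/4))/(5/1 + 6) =14/11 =1.27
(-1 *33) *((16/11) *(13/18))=-104/3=-34.67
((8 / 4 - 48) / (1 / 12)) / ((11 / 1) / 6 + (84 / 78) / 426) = -1018992 / 3389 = -300.68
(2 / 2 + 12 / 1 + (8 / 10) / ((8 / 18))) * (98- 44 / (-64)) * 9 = 525807 / 40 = 13145.18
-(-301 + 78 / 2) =262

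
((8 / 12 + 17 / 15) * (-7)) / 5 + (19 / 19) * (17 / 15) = -104 / 75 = -1.39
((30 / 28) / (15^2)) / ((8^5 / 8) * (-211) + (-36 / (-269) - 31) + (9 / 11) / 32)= -47344 / 8592947198115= -0.00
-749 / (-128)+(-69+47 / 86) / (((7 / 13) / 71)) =-49647345 / 5504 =-9020.23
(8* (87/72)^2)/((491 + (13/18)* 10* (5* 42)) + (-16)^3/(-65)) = 0.01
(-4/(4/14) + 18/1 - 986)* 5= -4910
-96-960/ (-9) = 32/ 3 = 10.67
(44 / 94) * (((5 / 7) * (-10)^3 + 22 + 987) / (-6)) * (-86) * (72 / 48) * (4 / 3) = 3903196 / 987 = 3954.61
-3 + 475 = 472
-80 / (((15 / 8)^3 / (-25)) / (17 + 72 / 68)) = 2514944 / 459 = 5479.18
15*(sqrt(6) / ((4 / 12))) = 45*sqrt(6) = 110.23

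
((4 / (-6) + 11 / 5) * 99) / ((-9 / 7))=-1771 / 15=-118.07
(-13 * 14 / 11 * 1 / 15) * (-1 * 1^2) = 182 / 165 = 1.10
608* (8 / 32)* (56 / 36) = 2128 / 9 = 236.44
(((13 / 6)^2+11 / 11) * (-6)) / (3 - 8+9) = -205 / 24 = -8.54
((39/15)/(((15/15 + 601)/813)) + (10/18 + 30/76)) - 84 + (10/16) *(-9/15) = -164528929/2058840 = -79.91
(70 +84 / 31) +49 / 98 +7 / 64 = 145465 / 1984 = 73.32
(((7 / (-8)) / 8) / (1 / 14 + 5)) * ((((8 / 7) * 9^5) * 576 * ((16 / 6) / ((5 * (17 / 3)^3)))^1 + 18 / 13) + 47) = -1783541851049 / 725551840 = -2458.19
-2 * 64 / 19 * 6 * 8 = -6144 / 19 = -323.37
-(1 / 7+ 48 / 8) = -43 / 7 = -6.14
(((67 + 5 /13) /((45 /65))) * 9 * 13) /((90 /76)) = 144248 /15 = 9616.53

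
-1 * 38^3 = -54872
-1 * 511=-511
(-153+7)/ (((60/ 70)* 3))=-511/ 9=-56.78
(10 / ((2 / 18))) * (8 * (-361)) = -259920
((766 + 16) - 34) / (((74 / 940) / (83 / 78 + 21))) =302517380 / 1443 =209644.75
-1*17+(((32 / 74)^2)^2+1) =-29921040 / 1874161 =-15.97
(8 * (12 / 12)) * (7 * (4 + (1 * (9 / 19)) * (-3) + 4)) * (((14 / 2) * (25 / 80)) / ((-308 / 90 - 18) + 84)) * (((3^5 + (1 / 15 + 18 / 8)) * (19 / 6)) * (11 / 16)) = 450769375 / 65536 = 6878.19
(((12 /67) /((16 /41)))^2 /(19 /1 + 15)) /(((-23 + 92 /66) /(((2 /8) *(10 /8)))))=-2496285 /27858518528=-0.00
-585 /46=-12.72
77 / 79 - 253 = -19910 / 79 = -252.03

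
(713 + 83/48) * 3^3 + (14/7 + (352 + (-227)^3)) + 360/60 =-186838805/16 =-11677425.31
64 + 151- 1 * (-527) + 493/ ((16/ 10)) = 8401/ 8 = 1050.12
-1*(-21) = 21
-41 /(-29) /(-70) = -41 /2030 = -0.02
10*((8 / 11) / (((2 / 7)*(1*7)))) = 40 / 11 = 3.64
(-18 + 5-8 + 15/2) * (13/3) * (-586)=34281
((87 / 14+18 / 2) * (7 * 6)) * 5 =3195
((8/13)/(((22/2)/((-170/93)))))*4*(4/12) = -5440/39897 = -0.14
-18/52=-9/26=-0.35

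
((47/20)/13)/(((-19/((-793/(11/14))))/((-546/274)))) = -5478837/286330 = -19.13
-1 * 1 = -1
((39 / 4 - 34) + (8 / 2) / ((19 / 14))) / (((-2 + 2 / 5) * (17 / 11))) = 89045 / 10336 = 8.62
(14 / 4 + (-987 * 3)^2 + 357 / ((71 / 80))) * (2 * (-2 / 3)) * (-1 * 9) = 7470273594 / 71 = 105215121.04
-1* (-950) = 950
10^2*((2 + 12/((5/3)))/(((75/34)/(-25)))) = -31280/3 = -10426.67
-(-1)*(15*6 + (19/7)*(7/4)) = 379/4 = 94.75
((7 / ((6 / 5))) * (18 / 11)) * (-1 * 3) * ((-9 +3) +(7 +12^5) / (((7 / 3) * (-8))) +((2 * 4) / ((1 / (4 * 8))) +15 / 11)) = 362558115 / 968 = 374543.51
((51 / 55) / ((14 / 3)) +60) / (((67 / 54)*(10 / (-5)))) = -1251531 / 51590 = -24.26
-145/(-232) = 5/8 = 0.62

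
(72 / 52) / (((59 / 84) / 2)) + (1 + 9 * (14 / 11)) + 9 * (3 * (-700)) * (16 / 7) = -364340057 / 8437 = -43183.60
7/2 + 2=11/2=5.50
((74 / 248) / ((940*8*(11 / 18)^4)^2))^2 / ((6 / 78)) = 32978200300996214277 / 34476070854937575228860160160000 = 0.00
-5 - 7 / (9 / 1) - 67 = -655 / 9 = -72.78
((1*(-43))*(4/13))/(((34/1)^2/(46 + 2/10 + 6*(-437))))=553797/18785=29.48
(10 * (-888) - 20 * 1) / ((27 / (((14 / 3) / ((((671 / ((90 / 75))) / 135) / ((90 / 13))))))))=-22428000 / 8723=-2571.13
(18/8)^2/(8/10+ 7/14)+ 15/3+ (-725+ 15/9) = -222905/312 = -714.44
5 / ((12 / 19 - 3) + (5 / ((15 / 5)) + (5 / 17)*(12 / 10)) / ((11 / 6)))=-17765 / 4501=-3.95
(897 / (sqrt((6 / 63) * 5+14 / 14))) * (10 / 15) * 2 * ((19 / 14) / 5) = 11362 * sqrt(651) / 1085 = 267.19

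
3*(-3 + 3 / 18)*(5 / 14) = -85 / 28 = -3.04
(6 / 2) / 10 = 3 / 10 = 0.30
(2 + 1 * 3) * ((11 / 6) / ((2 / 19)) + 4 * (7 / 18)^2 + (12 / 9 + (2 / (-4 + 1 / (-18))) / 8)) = 2281625 / 23652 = 96.47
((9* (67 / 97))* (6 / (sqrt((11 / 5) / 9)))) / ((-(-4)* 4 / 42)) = 113967* sqrt(55) / 4268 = 198.03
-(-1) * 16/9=16/9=1.78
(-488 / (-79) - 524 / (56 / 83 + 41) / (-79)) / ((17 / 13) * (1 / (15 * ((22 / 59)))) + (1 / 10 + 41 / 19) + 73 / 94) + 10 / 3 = 1061059552750 / 201260278893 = 5.27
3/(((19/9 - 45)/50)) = -675/193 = -3.50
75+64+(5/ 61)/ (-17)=144138/ 1037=139.00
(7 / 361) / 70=1 / 3610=0.00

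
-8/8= -1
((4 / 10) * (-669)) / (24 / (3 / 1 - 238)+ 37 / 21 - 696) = 1320606 / 3426569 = 0.39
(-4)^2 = 16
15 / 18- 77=-457 / 6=-76.17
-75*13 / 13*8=-600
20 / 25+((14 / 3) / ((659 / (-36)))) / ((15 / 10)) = 2076 / 3295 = 0.63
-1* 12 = -12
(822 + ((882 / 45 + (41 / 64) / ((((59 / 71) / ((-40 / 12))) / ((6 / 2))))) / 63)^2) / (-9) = -290747323882801 / 3183226905600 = -91.34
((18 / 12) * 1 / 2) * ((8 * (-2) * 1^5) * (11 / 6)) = -22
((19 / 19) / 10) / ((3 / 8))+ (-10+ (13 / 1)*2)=244 / 15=16.27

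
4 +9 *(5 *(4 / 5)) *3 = 112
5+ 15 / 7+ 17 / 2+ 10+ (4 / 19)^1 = 6877 / 266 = 25.85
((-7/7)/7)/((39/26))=-2/21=-0.10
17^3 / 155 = 4913 / 155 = 31.70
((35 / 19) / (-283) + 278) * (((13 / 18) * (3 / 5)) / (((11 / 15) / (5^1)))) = 97160115 / 118294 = 821.34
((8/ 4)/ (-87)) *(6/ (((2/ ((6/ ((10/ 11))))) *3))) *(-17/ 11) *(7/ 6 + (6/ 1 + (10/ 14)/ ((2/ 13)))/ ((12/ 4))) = 1122/ 1015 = 1.11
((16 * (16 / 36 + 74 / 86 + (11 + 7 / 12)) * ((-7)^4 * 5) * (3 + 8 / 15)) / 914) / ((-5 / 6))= -10155298412 / 884295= -11484.06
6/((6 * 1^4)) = 1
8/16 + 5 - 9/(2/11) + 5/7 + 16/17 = -5039/119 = -42.34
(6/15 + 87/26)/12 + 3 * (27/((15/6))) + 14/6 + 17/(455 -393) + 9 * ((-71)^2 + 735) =2515654301/48360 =52019.32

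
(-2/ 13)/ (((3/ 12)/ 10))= -80/ 13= -6.15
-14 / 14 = -1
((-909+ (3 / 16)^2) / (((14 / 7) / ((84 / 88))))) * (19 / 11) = -749.33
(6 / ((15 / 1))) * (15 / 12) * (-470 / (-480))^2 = 2209 / 4608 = 0.48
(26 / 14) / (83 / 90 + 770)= 1170 / 485681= 0.00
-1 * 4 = -4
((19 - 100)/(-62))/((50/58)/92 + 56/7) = 36018/220813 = 0.16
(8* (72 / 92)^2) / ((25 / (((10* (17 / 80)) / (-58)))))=-2754 / 383525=-0.01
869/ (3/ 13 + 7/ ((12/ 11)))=135564/ 1037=130.73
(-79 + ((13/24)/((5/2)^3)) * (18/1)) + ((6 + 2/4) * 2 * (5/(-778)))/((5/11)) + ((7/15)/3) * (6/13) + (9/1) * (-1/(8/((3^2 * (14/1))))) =-1670615423/7585500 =-220.24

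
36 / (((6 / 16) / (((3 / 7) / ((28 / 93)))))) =6696 / 49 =136.65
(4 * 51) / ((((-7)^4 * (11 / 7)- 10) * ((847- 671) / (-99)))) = -459 / 15052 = -0.03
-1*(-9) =9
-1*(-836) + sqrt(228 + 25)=sqrt(253) + 836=851.91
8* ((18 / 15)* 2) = 96 / 5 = 19.20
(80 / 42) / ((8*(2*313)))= 5 / 13146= 0.00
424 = 424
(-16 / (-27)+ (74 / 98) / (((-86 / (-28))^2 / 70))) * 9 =309304 / 5547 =55.76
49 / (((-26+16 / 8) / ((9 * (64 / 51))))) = -23.06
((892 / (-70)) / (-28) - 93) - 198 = -142367 / 490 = -290.54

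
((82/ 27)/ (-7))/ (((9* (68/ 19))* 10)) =-779/ 578340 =-0.00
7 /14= 1 /2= 0.50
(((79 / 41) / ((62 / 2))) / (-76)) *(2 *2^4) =-632 / 24149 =-0.03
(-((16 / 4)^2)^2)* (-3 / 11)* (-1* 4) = -279.27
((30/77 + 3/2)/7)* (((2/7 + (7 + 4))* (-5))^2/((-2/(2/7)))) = -122.79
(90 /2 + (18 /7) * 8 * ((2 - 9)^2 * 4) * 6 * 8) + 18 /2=193590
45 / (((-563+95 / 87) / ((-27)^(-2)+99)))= -5232470 / 659961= -7.93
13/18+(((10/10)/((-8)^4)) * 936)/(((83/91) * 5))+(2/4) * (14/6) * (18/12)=4823503/1912320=2.52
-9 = -9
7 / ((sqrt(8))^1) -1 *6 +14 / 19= -100 / 19 +7 *sqrt(2) / 4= -2.79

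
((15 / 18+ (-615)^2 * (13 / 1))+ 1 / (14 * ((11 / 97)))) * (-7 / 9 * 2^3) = -9086480104 / 297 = -30594209.10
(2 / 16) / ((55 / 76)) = 19 / 110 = 0.17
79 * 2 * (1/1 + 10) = 1738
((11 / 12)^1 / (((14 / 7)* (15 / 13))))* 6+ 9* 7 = 3923 / 60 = 65.38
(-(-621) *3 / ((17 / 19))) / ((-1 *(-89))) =35397 / 1513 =23.40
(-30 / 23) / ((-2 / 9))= 135 / 23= 5.87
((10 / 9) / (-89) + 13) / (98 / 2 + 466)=101 / 4005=0.03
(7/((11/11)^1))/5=7/5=1.40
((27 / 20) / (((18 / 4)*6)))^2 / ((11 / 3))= 3 / 4400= 0.00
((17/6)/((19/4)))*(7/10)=119/285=0.42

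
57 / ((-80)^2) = 0.01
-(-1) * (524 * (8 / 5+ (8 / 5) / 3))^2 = 281165824 / 225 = 1249625.88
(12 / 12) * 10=10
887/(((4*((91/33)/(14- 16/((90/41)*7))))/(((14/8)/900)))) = 1531849/756000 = 2.03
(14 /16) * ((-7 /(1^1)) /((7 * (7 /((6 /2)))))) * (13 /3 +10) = -43 /8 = -5.38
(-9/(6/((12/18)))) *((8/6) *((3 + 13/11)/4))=-46/33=-1.39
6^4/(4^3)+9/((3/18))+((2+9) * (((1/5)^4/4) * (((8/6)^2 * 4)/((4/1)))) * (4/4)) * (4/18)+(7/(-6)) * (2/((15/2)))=14972977/202500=73.94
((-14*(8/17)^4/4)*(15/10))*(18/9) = -43008/83521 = -0.51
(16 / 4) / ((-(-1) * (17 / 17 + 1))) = 2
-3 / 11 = -0.27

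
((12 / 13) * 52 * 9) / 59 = 432 / 59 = 7.32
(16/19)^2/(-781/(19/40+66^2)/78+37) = 1739801856/90769882237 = 0.02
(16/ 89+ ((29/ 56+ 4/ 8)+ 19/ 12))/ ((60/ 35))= 1.62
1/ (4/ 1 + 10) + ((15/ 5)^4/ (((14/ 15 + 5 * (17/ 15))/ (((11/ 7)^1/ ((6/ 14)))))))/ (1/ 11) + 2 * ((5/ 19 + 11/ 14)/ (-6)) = 65798/ 133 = 494.72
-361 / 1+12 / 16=-1441 / 4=-360.25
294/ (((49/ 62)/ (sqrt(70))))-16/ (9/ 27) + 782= 734 + 372*sqrt(70)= 3846.38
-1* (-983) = 983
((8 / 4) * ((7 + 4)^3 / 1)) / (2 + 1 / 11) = 29282 / 23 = 1273.13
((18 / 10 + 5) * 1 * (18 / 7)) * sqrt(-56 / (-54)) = 136 * sqrt(21) / 35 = 17.81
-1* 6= -6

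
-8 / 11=-0.73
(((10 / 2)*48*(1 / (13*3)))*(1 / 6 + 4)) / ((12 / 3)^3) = 125 / 312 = 0.40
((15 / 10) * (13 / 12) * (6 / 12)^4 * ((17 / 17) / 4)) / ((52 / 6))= 3 / 1024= 0.00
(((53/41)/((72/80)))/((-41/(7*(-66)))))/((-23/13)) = -1061060/115989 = -9.15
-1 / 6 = -0.17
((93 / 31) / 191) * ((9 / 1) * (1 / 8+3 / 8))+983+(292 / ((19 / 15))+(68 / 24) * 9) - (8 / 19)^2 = 1238.92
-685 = -685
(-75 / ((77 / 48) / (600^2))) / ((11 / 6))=-7776000000 / 847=-9180637.54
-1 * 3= -3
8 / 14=4 / 7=0.57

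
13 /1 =13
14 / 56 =1 / 4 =0.25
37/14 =2.64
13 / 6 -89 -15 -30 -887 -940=-11753 / 6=-1958.83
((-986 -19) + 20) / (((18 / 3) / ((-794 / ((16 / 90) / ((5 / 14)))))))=29328375 / 112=261860.49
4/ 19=0.21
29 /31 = 0.94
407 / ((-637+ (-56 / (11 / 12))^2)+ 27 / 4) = 0.13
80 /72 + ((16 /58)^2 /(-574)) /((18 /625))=2403670 /2172303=1.11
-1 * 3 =-3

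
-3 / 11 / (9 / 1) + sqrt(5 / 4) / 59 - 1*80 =-2641 / 33 + sqrt(5) / 118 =-80.01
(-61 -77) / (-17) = 138 / 17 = 8.12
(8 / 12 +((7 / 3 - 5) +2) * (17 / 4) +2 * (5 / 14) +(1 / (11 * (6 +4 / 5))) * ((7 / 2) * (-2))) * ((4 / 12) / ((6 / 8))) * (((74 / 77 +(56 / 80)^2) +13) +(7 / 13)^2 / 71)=-623698126609 / 62796558825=-9.93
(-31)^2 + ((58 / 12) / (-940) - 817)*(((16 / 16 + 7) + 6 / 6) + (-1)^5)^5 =-18873317759 / 705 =-26770663.49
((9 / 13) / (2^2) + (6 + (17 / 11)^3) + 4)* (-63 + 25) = -18231925 / 34606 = -526.84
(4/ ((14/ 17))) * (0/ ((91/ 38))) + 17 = 17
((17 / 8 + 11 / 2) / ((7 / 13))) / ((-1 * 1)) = -793 / 56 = -14.16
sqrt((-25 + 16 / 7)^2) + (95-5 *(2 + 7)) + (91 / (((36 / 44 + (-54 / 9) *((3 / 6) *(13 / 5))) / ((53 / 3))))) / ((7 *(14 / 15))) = 201437 / 5376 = 37.47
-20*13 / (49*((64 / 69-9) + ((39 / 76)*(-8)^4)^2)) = -6476340 / 5392293275803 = -0.00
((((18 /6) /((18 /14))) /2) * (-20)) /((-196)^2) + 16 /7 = 18811 /8232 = 2.29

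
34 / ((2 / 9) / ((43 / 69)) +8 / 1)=2193 / 539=4.07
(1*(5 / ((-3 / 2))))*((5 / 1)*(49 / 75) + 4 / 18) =-314 / 27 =-11.63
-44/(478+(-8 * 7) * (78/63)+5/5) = -0.11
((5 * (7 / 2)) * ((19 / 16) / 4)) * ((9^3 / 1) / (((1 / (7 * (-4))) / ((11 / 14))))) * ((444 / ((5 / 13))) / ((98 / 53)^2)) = -617578096707 / 21952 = -28133113.01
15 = 15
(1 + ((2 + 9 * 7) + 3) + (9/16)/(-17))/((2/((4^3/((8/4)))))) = 18759/17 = 1103.47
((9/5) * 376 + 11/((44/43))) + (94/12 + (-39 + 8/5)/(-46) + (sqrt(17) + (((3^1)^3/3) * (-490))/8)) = sqrt(17) + 100013/690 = 149.07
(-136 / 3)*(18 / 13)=-816 / 13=-62.77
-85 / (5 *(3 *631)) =-17 / 1893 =-0.01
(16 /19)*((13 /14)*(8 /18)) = 416 /1197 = 0.35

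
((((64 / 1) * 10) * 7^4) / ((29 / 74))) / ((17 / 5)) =568556800 / 493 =1153259.23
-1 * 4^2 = -16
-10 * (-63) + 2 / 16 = 5041 / 8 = 630.12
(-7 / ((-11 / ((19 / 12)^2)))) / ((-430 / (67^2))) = -11343703 / 681120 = -16.65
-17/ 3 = -5.67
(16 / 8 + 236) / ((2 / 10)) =1190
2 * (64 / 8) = 16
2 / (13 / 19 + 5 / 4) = 152 / 147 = 1.03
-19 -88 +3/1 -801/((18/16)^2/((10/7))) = -63512/63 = -1008.13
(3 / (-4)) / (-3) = 1 / 4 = 0.25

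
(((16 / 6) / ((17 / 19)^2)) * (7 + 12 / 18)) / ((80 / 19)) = 157757 / 26010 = 6.07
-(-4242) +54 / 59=250332 / 59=4242.92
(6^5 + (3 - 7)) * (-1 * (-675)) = 5246100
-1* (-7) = 7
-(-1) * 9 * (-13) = -117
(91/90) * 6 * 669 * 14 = 284102/5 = 56820.40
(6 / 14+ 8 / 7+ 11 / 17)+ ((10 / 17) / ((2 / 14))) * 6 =3204 / 119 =26.92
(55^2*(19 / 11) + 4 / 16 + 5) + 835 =24261 / 4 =6065.25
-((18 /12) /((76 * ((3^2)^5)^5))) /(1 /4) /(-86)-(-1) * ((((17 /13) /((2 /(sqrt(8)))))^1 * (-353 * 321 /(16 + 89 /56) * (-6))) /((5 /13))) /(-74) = -2511.57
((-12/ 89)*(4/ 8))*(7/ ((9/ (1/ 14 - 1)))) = 13/ 267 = 0.05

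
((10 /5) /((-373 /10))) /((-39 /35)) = 700 /14547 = 0.05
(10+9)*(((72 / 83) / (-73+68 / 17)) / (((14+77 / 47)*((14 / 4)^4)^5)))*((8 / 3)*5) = -59928215552 / 22391545145234772556623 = -0.00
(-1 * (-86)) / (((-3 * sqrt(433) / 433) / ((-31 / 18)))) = 1333 * sqrt(433) / 27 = 1027.33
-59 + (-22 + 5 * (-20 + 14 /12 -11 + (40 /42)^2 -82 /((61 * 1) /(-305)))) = 1609093 /882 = 1824.37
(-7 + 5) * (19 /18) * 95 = -1805 /9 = -200.56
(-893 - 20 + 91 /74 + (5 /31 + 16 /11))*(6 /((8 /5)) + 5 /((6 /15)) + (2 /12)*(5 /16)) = -35943099905 /2422464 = -14837.41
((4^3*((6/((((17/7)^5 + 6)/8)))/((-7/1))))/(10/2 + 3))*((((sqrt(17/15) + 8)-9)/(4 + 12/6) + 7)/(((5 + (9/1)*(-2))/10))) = 307328*sqrt(255)/59307261 + 63002240/19769087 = 3.27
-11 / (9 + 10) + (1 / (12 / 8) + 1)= 62 / 57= 1.09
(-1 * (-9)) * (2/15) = 6/5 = 1.20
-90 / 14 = -6.43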